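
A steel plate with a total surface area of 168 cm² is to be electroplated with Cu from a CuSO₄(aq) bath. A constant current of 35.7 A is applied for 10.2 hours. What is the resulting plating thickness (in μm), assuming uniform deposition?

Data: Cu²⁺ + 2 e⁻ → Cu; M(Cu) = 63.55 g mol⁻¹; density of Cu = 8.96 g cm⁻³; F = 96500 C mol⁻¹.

2870 μm

Q = I·t = 35.70 × 36720 = 1311000 C; n(e⁻) = 13.58 mol.
n(Cu) = n(e⁻)/2 = 6.792 mol, so m = 6.792 × 63.55 = 431.6 g.
Volume = m/ρ = 431.6 / 8.96 = 48.17 cm³.
Thickness = V/A = 48.17 / 168 = 0.287 cm = 2870 μm.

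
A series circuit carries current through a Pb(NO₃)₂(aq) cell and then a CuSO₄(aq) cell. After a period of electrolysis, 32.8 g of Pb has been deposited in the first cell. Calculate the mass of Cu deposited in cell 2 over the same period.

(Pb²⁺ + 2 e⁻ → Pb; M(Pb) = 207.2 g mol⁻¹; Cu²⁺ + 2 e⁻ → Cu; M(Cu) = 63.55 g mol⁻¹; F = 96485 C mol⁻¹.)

10.1 g

n(Pb) = 32.8 / 207.2 = 0.1583 mol.
Since Pb²⁺ + 2 e⁻ → Pb, n(e⁻) passed = 2 × 0.1583 = 0.3166 mol.
Cells in series carry the same charge, so the same 0.3166 mol of electrons passes through cell 2.
Cu²⁺ + 2 e⁻ → Cu, so n(Cu) = 0.3166 / 2 = 0.1583 mol.
m(Cu) = 0.1583 × 63.55 = 10.1 g.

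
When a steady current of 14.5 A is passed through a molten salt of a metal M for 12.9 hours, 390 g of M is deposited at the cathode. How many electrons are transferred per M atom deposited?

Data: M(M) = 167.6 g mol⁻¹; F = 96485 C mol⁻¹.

Q = I·t = 14.50 A × 46440 s = 673400 C, so n(e⁻) = 673400/96485 = 6.979 mol.
n(M) deposited = 390 / 167.6 = 2.327 mol.
Electrons per atom = n(e⁻)/n(M) = 6.979 / 2.327 = 3.00 ≈ 3, so the ion is M³⁺.

3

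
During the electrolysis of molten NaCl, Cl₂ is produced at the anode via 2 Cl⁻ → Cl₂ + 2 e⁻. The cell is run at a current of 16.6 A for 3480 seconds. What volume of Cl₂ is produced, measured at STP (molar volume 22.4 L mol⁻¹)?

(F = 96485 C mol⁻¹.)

Q = I·t = 16.60 A × 3480.0 s = 57770 C.
n(e⁻) = Q/F = 57770 / 96485 = 0.5987 mol.
2 electrons are transferred per Cl₂ molecule, so n(Cl₂) = 0.5987 / 2 = 0.2994 mol.
V = n × V_m = 0.2994 × 22.4 = 6.71 L.

6.71 L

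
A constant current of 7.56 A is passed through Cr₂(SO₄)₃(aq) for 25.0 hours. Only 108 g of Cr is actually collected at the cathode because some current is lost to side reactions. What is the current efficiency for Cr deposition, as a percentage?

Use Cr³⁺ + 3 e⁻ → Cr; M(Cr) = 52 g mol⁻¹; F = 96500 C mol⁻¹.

Q = I·t = 7.560 × 90000 = 680400 C; n(e⁻) = 680400/96500 = 7.051 mol.
Theoretical n(Cr) = n(e⁻)/3 = 2.350 mol, i.e. m_theo = 2.350 × 52 = 122.2 g.
Efficiency = m_actual / m_theo = 108 / 122.2 = 88.4 %.

88.4 %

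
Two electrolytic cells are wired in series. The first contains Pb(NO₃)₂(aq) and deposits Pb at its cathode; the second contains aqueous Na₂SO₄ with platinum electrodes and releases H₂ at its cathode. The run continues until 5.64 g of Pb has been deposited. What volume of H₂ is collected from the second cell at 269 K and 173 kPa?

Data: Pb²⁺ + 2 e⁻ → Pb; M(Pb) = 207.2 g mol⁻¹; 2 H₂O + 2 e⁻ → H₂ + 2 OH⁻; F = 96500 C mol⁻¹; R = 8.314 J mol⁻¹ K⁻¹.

0.352 L

n(Pb) = 5.64 / 207.2 = 0.02722 mol, so n(e⁻) = 2 × 0.02722 = 0.05444 mol.
The cells are in series, so the same 0.05444 mol of electrons passes through the second cell.
2 H₂O + 2 e⁻ → H₂ + 2 OH⁻ — 2 mol e⁻ per mol H₂, so n(H₂) = 0.05444/2 = 0.02722 mol.
V = nRT/P = (0.02722 × 8.314 × 269) / (173 × 10³) = 3.52 × 10⁻⁴ m³ = 0.352 L.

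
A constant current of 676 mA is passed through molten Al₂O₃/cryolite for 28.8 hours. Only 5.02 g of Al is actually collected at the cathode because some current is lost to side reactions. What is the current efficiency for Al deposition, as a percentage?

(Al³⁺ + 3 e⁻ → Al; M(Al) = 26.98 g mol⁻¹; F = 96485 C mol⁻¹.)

76.8 %

Q = I·t = 0.6760 × 103680 = 70090 C; n(e⁻) = 70090/96485 = 0.7264 mol.
Theoretical n(Al) = n(e⁻)/3 = 0.2421 mol, i.e. m_theo = 0.2421 × 26.98 = 6.533 g.
Efficiency = m_actual / m_theo = 5.02 / 6.533 = 76.8 %.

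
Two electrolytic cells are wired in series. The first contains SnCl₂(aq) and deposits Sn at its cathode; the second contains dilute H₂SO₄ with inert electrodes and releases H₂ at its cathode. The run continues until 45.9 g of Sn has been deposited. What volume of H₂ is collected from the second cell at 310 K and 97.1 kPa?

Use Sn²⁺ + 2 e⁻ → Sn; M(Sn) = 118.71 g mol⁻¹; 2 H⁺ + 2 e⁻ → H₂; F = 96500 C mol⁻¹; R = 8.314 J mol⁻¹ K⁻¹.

10.3 L

n(Sn) = 45.9 / 118.71 = 0.3867 mol, so n(e⁻) = 2 × 0.3867 = 0.7733 mol.
The cells are in series, so the same 0.7733 mol of electrons passes through the second cell.
2 H⁺ + 2 e⁻ → H₂ — 2 mol e⁻ per mol H₂, so n(H₂) = 0.7733/2 = 0.3867 mol.
V = nRT/P = (0.3867 × 8.314 × 310) / (97.1 × 10³) = 0.0103 m³ = 10.3 L.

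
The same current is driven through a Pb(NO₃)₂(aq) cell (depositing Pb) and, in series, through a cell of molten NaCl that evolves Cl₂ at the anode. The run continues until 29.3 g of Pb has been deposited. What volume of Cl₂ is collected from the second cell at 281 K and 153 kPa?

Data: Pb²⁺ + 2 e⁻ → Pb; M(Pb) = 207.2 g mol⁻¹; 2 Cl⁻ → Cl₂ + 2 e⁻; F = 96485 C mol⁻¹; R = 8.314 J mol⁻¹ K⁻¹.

2.16 L

n(Pb) = 29.3 / 207.2 = 0.1414 mol, so n(e⁻) = 2 × 0.1414 = 0.2828 mol.
The cells are in series, so the same 0.2828 mol of electrons passes through the second cell.
2 Cl⁻ → Cl₂ + 2 e⁻ — 2 mol e⁻ per mol Cl₂, so n(Cl₂) = 0.2828/2 = 0.1414 mol.
V = nRT/P = (0.1414 × 8.314 × 281) / (153 × 10³) = 0.00216 m³ = 2.16 L.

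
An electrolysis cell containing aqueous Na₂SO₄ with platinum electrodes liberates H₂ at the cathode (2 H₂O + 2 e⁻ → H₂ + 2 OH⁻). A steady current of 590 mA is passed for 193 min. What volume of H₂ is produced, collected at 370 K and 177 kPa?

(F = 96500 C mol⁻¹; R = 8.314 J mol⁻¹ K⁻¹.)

0.615 L

Q = I·t = 0.5900 A × 11580 s = 6832 C.
n(e⁻) = Q/F = 6832 / 96500 = 0.07080 mol.
2 electrons are transferred per H₂ molecule, so n(H₂) = 0.07080 / 2 = 0.03540 mol.
V = nRT/P = (0.03540 × 8.314 × 370) / (177 × 10³ Pa) = 6.15 × 10⁻⁴ m³ = 0.615 L.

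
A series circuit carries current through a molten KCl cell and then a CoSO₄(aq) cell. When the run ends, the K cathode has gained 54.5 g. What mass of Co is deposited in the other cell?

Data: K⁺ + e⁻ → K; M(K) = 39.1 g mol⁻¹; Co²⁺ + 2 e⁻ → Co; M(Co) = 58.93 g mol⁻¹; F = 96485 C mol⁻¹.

n(K) = 54.5 / 39.1 = 1.394 mol.
Since K⁺ + e⁻ → K, n(e⁻) passed = 1 × 1.394 = 1.394 mol.
Cells in series carry the same charge, so the same 1.394 mol of electrons passes through cell 2.
Co²⁺ + 2 e⁻ → Co, so n(Co) = 1.394 / 2 = 0.6969 mol.
m(Co) = 0.6969 × 58.93 = 41.1 g.

41.1 g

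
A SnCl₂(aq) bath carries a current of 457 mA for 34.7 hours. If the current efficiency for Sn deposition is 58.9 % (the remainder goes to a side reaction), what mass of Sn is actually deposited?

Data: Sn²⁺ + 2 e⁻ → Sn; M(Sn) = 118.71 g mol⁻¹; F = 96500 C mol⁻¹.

20.7 g

Q = I·t = 0.4570 × 124920 = 57090 C.
n(e⁻) = 57090/96500 = 0.5916 mol; theoretically n(Sn) = 0.5916/2 = 0.2958 mol, m_theo = 35.11 g.
At 58.9 % efficiency, m_actual = 0.589 × 35.11 = 20.7 g.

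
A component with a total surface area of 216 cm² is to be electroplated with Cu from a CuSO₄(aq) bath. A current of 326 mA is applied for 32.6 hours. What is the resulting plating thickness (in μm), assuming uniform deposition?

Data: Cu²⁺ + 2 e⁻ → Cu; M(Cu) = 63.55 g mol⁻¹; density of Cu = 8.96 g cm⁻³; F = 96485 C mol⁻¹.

65.1 μm

Q = I·t = 0.3260 × 117360 = 38260 C; n(e⁻) = 0.3965 mol.
n(Cu) = n(e⁻)/2 = 0.1983 mol, so m = 0.1983 × 63.55 = 12.60 g.
Volume = m/ρ = 12.60 / 8.96 = 1.406 cm³.
Thickness = V/A = 1.406 / 216 = 0.00651 cm = 65.1 μm.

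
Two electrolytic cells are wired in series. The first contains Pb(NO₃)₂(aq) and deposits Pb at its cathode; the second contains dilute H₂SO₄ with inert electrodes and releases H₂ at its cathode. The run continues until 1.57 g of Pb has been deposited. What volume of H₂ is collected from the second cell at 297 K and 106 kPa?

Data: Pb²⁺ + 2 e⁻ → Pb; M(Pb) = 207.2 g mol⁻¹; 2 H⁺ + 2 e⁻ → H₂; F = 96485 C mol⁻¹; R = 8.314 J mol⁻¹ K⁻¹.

n(Pb) = 1.57 / 207.2 = 0.007577 mol, so n(e⁻) = 2 × 0.007577 = 0.01515 mol.
The cells are in series, so the same 0.01515 mol of electrons passes through the second cell.
2 H⁺ + 2 e⁻ → H₂ — 2 mol e⁻ per mol H₂, so n(H₂) = 0.01515/2 = 0.007577 mol.
V = nRT/P = (0.007577 × 8.314 × 297) / (106 × 10³) = 1.77 × 10⁻⁴ m³ = 0.177 L.

0.177 L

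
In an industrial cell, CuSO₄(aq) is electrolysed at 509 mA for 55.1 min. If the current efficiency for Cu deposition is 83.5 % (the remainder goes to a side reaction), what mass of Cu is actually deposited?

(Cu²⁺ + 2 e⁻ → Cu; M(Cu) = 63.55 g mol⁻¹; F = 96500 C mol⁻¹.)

Q = I·t = 0.5090 × 3306.0 = 1683 C.
n(e⁻) = 1683/96500 = 0.01744 mol; theoretically n(Cu) = 0.01744/2 = 0.008719 mol, m_theo = 0.5541 g.
At 83.5 % efficiency, m_actual = 0.835 × 0.5541 = 0.463 g.

0.463 g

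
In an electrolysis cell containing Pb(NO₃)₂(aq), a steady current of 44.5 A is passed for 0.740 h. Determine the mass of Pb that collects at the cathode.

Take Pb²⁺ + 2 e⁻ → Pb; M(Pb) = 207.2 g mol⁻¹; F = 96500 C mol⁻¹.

Q = I·t = 44.50 A × 2664.0 s = 118500 C.
n(e⁻) = Q/F = 118500 / 96500 = 1.228 mol.
Pb²⁺ + 2 e⁻ → Pb, so n(Pb) = n(e⁻)/2 = 0.6142 mol.
m = n·M = 0.6142 × 207.2 = 127 g.

127 g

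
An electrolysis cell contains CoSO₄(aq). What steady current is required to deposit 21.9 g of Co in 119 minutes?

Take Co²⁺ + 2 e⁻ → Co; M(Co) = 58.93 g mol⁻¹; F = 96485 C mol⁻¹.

10.0 A

n(Co) = 21.9 / 58.93 = 0.3716 mol.
n(e⁻) = 2 × 0.3716 = 0.7433 mol.
Q = n(e⁻)·F = 0.7433 × 96485 = 71710 C.
I = Q/t = 71710 / 7140.0 s = 10.0 A.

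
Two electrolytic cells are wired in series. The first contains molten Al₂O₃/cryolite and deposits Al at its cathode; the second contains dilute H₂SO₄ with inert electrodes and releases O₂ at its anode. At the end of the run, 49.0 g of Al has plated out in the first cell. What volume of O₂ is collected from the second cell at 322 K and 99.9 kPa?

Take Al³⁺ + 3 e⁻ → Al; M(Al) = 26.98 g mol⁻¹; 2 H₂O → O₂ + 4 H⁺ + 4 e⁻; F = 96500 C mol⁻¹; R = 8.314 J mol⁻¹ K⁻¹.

n(Al) = 49.0 / 26.98 = 1.816 mol, so n(e⁻) = 3 × 1.816 = 5.448 mol.
The cells are in series, so the same 5.448 mol of electrons passes through the second cell.
2 H₂O → O₂ + 4 H⁺ + 4 e⁻ — 4 mol e⁻ per mol O₂, so n(O₂) = 5.448/4 = 1.362 mol.
V = nRT/P = (1.362 × 8.314 × 322) / (99.9 × 10³) = 0.0365 m³ = 36.5 L.

36.5 L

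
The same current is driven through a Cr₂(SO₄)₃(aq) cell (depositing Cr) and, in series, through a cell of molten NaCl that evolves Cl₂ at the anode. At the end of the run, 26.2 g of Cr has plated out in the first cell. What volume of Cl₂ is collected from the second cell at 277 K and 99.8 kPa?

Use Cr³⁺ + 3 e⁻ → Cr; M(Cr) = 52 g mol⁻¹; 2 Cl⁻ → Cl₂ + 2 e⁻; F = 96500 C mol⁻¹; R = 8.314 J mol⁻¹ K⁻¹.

17.4 L

n(Cr) = 26.2 / 52 = 0.5038 mol, so n(e⁻) = 3 × 0.5038 = 1.512 mol.
The cells are in series, so the same 1.512 mol of electrons passes through the second cell.
2 Cl⁻ → Cl₂ + 2 e⁻ — 2 mol e⁻ per mol Cl₂, so n(Cl₂) = 1.512/2 = 0.7558 mol.
V = nRT/P = (0.7558 × 8.314 × 277) / (99.8 × 10³) = 0.0174 m³ = 17.4 L.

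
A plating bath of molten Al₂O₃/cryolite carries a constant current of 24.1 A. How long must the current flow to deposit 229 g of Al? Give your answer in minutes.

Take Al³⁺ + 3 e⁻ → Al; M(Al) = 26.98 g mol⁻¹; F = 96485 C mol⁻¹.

n(Al) = m/M = 229 / 26.98 = 8.488 mol.
Each Al atom requires 3 electrons, so n(e⁻) = 3 × 8.488 = 25.46 mol.
Q = n(e⁻)·F = 25.46 × 96485 = 2457000 C.
t = Q/I = 2457000 / 24.10 A = 101900 s = 1700 min.

1700 min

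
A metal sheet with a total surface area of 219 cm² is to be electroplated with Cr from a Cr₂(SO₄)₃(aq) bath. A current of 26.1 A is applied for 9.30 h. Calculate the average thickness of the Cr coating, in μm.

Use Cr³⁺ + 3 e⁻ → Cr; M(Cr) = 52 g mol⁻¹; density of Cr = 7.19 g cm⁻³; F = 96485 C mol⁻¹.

997 μm

Q = I·t = 26.10 × 33480 = 873800 C; n(e⁻) = 9.057 mol.
n(Cr) = n(e⁻)/3 = 3.019 mol, so m = 3.019 × 52 = 157.0 g.
Volume = m/ρ = 157.0 / 7.19 = 21.83 cm³.
Thickness = V/A = 21.83 / 219 = 0.0997 cm = 997 μm.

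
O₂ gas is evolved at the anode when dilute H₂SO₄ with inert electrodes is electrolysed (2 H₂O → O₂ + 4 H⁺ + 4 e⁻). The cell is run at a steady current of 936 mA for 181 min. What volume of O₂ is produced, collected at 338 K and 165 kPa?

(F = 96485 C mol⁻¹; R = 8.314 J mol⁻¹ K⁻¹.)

0.449 L

Q = I·t = 0.9360 A × 10860 s = 10160 C.
n(e⁻) = Q/F = 10160 / 96485 = 0.1054 mol.
4 electrons are transferred per O₂ molecule, so n(O₂) = 0.1054 / 4 = 0.02634 mol.
V = nRT/P = (0.02634 × 8.314 × 338) / (165 × 10³ Pa) = 4.49 × 10⁻⁴ m³ = 0.449 L.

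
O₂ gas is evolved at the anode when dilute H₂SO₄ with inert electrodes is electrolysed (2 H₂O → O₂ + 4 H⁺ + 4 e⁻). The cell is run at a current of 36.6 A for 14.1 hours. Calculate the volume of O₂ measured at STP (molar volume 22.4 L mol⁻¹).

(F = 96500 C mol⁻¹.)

Q = I·t = 36.60 A × 50760 s = 1858000 C.
n(e⁻) = Q/F = 1858000 / 96500 = 19.25 mol.
4 electrons are transferred per O₂ molecule, so n(O₂) = 19.25 / 4 = 4.813 mol.
V = n × V_m = 4.813 × 22.4 = 108 L.

108 L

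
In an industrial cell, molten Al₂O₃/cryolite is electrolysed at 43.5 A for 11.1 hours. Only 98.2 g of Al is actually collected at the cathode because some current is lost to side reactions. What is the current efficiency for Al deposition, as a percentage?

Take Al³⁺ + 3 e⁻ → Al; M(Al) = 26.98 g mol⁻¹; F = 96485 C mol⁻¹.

Q = I·t = 43.50 × 39960 = 1738000 C; n(e⁻) = 1738000/96485 = 18.02 mol.
Theoretical n(Al) = n(e⁻)/3 = 6.005 mol, i.e. m_theo = 6.005 × 26.98 = 162.0 g.
Efficiency = m_actual / m_theo = 98.2 / 162.0 = 60.6 %.

60.6 %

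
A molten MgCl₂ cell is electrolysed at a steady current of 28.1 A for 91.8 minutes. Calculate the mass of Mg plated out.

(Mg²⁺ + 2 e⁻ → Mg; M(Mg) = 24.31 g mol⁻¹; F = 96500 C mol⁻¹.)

Q = I·t = 28.10 A × 5508.0 s = 154800 C.
n(e⁻) = Q/F = 154800 / 96500 = 1.604 mol.
Mg²⁺ + 2 e⁻ → Mg, so n(Mg) = n(e⁻)/2 = 0.8019 mol.
m = n·M = 0.8019 × 24.31 = 19.5 g.

19.5 g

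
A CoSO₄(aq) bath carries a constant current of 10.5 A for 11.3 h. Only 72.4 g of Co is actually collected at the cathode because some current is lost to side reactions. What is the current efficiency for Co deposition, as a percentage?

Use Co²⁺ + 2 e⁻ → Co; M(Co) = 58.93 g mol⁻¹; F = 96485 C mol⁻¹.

55.5 %

Q = I·t = 10.50 × 40680 = 427100 C; n(e⁻) = 427100/96485 = 4.427 mol.
Theoretical n(Co) = n(e⁻)/2 = 2.214 mol, i.e. m_theo = 2.214 × 58.93 = 130.4 g.
Efficiency = m_actual / m_theo = 72.4 / 130.4 = 55.5 %.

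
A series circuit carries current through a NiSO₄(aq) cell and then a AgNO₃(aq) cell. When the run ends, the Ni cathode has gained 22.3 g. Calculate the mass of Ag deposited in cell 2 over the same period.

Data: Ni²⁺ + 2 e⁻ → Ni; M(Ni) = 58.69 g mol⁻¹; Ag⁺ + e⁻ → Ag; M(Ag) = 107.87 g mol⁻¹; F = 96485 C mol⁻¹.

82.0 g

n(Ni) = 22.3 / 58.69 = 0.3800 mol.
Since Ni²⁺ + 2 e⁻ → Ni, n(e⁻) passed = 2 × 0.3800 = 0.7599 mol.
Cells in series carry the same charge, so the same 0.7599 mol of electrons passes through cell 2.
Ag⁺ + e⁻ → Ag, so n(Ag) = 0.7599 / 1 = 0.7599 mol.
m(Ag) = 0.7599 × 107.87 = 82.0 g.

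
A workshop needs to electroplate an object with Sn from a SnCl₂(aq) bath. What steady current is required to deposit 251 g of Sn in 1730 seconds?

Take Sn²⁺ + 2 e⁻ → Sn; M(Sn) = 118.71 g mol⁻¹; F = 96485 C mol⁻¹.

n(Sn) = 251 / 118.71 = 2.114 mol.
n(e⁻) = 2 × 2.114 = 4.229 mol.
Q = n(e⁻)·F = 4.229 × 96485 = 408000 C.
I = Q/t = 408000 / 1730.0 s = 236 A.

236 A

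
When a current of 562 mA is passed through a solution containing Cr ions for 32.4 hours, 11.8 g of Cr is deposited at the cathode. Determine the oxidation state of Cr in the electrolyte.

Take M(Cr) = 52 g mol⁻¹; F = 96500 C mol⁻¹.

+3

Q = I·t = 0.5620 A × 116640 s = 65550 C, so n(e⁻) = 65550/96500 = 0.6793 mol.
n(Cr) deposited = 11.8 / 52 = 0.2269 mol.
Electrons per atom = n(e⁻)/n(Cr) = 0.6793 / 0.2269 = 2.99 ≈ 3, so the ion is Cr³⁺.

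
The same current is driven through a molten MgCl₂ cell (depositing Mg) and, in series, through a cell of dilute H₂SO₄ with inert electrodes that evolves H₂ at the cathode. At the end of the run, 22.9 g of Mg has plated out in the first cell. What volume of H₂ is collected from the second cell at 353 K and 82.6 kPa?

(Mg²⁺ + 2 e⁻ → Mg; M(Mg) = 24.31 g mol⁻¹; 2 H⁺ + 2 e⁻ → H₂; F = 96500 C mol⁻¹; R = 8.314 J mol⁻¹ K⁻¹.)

n(Mg) = 22.9 / 24.31 = 0.9420 mol, so n(e⁻) = 2 × 0.9420 = 1.884 mol.
The cells are in series, so the same 1.884 mol of electrons passes through the second cell.
2 H⁺ + 2 e⁻ → H₂ — 2 mol e⁻ per mol H₂, so n(H₂) = 1.884/2 = 0.9420 mol.
V = nRT/P = (0.9420 × 8.314 × 353) / (82.6 × 10³) = 0.0335 m³ = 33.5 L.

33.5 L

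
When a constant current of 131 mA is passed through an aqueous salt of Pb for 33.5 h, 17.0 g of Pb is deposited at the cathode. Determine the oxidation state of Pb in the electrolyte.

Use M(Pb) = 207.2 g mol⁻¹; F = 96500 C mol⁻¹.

+2

Q = I·t = 0.1310 A × 120600 s = 15800 C, so n(e⁻) = 15800/96500 = 0.1637 mol.
n(Pb) deposited = 17.0 / 207.2 = 0.08205 mol.
Electrons per atom = n(e⁻)/n(Pb) = 0.1637 / 0.08205 = 2.00 ≈ 2, so the ion is Pb²⁺.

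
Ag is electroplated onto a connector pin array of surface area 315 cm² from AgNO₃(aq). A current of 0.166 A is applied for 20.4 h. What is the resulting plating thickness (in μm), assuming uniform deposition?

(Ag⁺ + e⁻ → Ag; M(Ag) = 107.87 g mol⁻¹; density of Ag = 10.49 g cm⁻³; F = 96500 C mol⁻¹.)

Q = I·t = 0.1660 × 73440 = 12190 C; n(e⁻) = 0.1263 mol.
n(Ag) = n(e⁻)/1 = 0.1263 mol, so m = 0.1263 × 107.87 = 13.63 g.
Volume = m/ρ = 13.63 / 10.49 = 1.299 cm³.
Thickness = V/A = 1.299 / 315 = 0.00412 cm = 41.2 μm.

41.2 μm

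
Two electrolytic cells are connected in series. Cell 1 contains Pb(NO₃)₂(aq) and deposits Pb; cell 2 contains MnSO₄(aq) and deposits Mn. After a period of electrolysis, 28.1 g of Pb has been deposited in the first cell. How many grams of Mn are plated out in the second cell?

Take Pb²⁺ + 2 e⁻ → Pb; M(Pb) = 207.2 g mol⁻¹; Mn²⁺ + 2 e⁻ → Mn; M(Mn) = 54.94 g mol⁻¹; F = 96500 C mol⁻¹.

n(Pb) = 28.1 / 207.2 = 0.1356 mol.
Since Pb²⁺ + 2 e⁻ → Pb, n(e⁻) passed = 2 × 0.1356 = 0.2712 mol.
Cells in series carry the same charge, so the same 0.2712 mol of electrons passes through cell 2.
Mn²⁺ + 2 e⁻ → Mn, so n(Mn) = 0.2712 / 2 = 0.1356 mol.
m(Mn) = 0.1356 × 54.94 = 7.45 g.

7.45 g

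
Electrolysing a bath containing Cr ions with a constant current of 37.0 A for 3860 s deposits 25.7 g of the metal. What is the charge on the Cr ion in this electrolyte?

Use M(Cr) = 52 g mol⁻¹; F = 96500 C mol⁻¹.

Q = I·t = 37.00 A × 3860.0 s = 142800 C, so n(e⁻) = 142800/96500 = 1.480 mol.
n(Cr) deposited = 25.7 / 52 = 0.4942 mol.
Electrons per atom = n(e⁻)/n(Cr) = 1.480 / 0.4942 = 2.99 ≈ 3, so the ion is Cr³⁺.

+3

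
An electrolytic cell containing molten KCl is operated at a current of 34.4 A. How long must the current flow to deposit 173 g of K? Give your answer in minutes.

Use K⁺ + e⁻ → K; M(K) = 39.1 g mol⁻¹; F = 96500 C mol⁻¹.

207 min

n(K) = m/M = 173 / 39.1 = 4.425 mol.
Each K atom requires 1 electron, so n(e⁻) = 1 × 4.425 = 4.425 mol.
Q = n(e⁻)·F = 4.425 × 96500 = 427000 C.
t = Q/I = 427000 / 34.40 A = 12410 s = 207 min.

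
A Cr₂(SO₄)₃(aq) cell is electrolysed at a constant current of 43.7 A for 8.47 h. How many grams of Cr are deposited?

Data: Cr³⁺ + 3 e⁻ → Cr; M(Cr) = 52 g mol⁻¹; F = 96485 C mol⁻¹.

239 g

Q = I·t = 43.70 A × 30492 s = 1333000 C.
n(e⁻) = Q/F = 1333000 / 96485 = 13.81 mol.
Cr³⁺ + 3 e⁻ → Cr, so n(Cr) = n(e⁻)/3 = 4.603 mol.
m = n·M = 4.603 × 52 = 239 g.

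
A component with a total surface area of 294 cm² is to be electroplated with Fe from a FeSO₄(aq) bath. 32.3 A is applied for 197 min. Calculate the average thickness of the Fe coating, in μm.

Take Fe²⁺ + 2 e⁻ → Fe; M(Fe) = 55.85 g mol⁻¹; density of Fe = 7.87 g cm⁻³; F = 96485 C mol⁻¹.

Q = I·t = 32.30 × 11820 = 381800 C; n(e⁻) = 3.957 mol.
n(Fe) = n(e⁻)/2 = 1.978 mol, so m = 1.978 × 55.85 = 110.5 g.
Volume = m/ρ = 110.5 / 7.87 = 14.04 cm³.
Thickness = V/A = 14.04 / 294 = 0.0478 cm = 478 μm.

478 μm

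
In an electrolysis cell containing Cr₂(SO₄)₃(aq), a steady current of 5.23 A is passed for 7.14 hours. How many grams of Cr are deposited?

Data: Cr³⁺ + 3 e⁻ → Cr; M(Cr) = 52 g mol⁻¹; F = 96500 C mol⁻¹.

24.1 g

Q = I·t = 5.230 A × 25704 s = 134400 C.
n(e⁻) = Q/F = 134400 / 96500 = 1.393 mol.
Cr³⁺ + 3 e⁻ → Cr, so n(Cr) = n(e⁻)/3 = 0.4644 mol.
m = n·M = 0.4644 × 52 = 24.1 g.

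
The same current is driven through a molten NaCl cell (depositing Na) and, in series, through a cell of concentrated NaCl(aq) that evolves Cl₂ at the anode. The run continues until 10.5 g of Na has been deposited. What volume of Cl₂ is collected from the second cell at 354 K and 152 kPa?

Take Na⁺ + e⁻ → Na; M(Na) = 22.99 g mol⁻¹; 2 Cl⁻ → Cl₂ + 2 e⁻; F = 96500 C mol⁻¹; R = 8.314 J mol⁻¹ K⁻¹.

4.42 L

n(Na) = 10.5 / 22.99 = 0.4567 mol, so n(e⁻) = 1 × 0.4567 = 0.4567 mol.
The cells are in series, so the same 0.4567 mol of electrons passes through the second cell.
2 Cl⁻ → Cl₂ + 2 e⁻ — 2 mol e⁻ per mol Cl₂, so n(Cl₂) = 0.4567/2 = 0.2284 mol.
V = nRT/P = (0.2284 × 8.314 × 354) / (152 × 10³) = 0.00442 m³ = 4.42 L.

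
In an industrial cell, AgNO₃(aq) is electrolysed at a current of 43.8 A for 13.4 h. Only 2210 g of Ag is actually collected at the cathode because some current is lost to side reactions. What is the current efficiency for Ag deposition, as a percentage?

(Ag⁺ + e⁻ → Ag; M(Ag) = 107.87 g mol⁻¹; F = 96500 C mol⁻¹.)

Q = I·t = 43.80 × 48240 = 2113000 C; n(e⁻) = 2113000/96500 = 21.90 mol.
Theoretical n(Ag) = n(e⁻)/1 = 21.90 mol, i.e. m_theo = 21.90 × 107.87 = 2362 g.
Efficiency = m_actual / m_theo = 2210 / 2362 = 93.6 %.

93.6 %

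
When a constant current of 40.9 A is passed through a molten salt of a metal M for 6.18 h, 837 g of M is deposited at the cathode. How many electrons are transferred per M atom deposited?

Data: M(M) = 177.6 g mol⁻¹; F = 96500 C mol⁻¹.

Q = I·t = 40.90 A × 22248 s = 909900 C, so n(e⁻) = 909900/96500 = 9.429 mol.
n(M) deposited = 837 / 177.6 = 4.713 mol.
Electrons per atom = n(e⁻)/n(M) = 9.429 / 4.713 = 2.00 ≈ 2, so the ion is M²⁺.

2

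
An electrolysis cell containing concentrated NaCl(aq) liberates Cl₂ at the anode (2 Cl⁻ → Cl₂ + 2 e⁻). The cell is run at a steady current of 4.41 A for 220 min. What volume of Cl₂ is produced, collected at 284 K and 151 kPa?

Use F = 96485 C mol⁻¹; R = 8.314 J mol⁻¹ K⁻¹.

4.72 L

Q = I·t = 4.410 A × 13200 s = 58210 C.
n(e⁻) = Q/F = 58210 / 96485 = 0.6033 mol.
2 electrons are transferred per Cl₂ molecule, so n(Cl₂) = 0.6033 / 2 = 0.3017 mol.
V = nRT/P = (0.3017 × 8.314 × 284) / (151 × 10³ Pa) = 0.00472 m³ = 4.72 L.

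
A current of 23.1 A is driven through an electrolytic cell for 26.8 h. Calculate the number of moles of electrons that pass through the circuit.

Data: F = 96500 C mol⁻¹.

Q = I·t = 23.10 A × 96480 s = 2229000 C.
n(e⁻) = Q/F = 2229000 / 96500 = 23.1 mol.

23.1 mol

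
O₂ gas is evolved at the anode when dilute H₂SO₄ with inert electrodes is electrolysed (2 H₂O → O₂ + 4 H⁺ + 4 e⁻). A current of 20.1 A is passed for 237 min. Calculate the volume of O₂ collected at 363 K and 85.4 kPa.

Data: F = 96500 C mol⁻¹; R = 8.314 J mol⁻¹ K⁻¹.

Q = I·t = 20.10 A × 14220 s = 285800 C.
n(e⁻) = Q/F = 285800 / 96500 = 2.962 mol.
4 electrons are transferred per O₂ molecule, so n(O₂) = 2.962 / 4 = 0.7405 mol.
V = nRT/P = (0.7405 × 8.314 × 363) / (85.4 × 10³ Pa) = 0.0262 m³ = 26.2 L.

26.2 L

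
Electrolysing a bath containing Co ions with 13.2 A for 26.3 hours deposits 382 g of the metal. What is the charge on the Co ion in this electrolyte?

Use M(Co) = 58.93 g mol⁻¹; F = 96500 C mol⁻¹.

Q = I·t = 13.20 A × 94680 s = 1250000 C, so n(e⁻) = 1250000/96500 = 12.95 mol.
n(Co) deposited = 382 / 58.93 = 6.482 mol.
Electrons per atom = n(e⁻)/n(Co) = 12.95 / 6.482 = 2.00 ≈ 2, so the ion is Co²⁺.

+2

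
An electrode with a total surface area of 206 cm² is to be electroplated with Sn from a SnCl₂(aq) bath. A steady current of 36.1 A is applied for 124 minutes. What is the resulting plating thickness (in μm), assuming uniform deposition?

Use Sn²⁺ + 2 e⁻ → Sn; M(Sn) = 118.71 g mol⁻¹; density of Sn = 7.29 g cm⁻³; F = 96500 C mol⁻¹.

1100 μm

Q = I·t = 36.10 × 7440.0 = 268600 C; n(e⁻) = 2.783 mol.
n(Sn) = n(e⁻)/2 = 1.392 mol, so m = 1.392 × 118.71 = 165.2 g.
Volume = m/ρ = 165.2 / 7.29 = 22.66 cm³.
Thickness = V/A = 22.66 / 206 = 0.110 cm = 1100 μm.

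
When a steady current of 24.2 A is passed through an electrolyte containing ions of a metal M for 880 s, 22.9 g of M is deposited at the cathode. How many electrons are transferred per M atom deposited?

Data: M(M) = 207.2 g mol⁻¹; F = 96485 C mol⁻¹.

Q = I·t = 24.20 A × 880.00 s = 21300 C, so n(e⁻) = 21300/96485 = 0.2207 mol.
n(M) deposited = 22.9 / 207.2 = 0.1105 mol.
Electrons per atom = n(e⁻)/n(M) = 0.2207 / 0.1105 = 2.00 ≈ 2, so the ion is M²⁺.

2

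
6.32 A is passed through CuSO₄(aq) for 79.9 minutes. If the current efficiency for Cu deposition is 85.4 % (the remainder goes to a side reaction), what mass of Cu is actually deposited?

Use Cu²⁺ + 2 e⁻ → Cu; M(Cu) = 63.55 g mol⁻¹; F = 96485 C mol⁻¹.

Q = I·t = 6.320 × 4794.0 = 30300 C.
n(e⁻) = 30300/96485 = 0.3140 mol; theoretically n(Cu) = 0.3140/2 = 0.1570 mol, m_theo = 9.978 g.
At 85.4 % efficiency, m_actual = 0.854 × 9.978 = 8.52 g.

8.52 g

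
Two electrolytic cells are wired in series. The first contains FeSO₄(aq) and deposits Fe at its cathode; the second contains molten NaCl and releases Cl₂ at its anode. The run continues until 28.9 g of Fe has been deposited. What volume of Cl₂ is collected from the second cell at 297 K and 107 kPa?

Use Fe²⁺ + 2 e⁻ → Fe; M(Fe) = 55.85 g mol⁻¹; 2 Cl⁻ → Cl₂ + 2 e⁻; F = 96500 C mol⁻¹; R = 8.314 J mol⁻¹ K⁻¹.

n(Fe) = 28.9 / 55.85 = 0.5175 mol, so n(e⁻) = 2 × 0.5175 = 1.035 mol.
The cells are in series, so the same 1.035 mol of electrons passes through the second cell.
2 Cl⁻ → Cl₂ + 2 e⁻ — 2 mol e⁻ per mol Cl₂, so n(Cl₂) = 1.035/2 = 0.5175 mol.
V = nRT/P = (0.5175 × 8.314 × 297) / (107 × 10³) = 0.0119 m³ = 11.9 L.

11.9 L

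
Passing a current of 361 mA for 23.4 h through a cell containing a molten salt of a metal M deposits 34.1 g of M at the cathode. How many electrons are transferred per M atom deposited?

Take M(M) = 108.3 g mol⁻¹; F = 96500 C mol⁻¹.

Q = I·t = 0.3610 A × 84240 s = 30410 C, so n(e⁻) = 30410/96500 = 0.3151 mol.
n(M) deposited = 34.1 / 108.3 = 0.3149 mol.
Electrons per atom = n(e⁻)/n(M) = 0.3151 / 0.3149 = 1.00 ≈ 1, so the ion is M⁺.

1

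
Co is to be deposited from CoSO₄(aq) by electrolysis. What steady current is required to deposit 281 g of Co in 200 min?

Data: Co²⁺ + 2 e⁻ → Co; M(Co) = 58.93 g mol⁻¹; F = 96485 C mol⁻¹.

n(Co) = 281 / 58.93 = 4.768 mol.
n(e⁻) = 2 × 4.768 = 9.537 mol.
Q = n(e⁻)·F = 9.537 × 96485 = 920200 C.
I = Q/t = 920200 / 12000 s = 76.7 A.

76.7 A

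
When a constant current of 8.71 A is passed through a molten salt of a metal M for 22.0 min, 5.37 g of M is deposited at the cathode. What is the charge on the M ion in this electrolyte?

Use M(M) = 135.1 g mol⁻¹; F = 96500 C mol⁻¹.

+3

Q = I·t = 8.710 A × 1320.0 s = 11500 C, so n(e⁻) = 11500/96500 = 0.1191 mol.
n(M) deposited = 5.37 / 135.1 = 0.03975 mol.
Electrons per atom = n(e⁻)/n(M) = 0.1191 / 0.03975 = 3.00 ≈ 3, so the ion is M³⁺.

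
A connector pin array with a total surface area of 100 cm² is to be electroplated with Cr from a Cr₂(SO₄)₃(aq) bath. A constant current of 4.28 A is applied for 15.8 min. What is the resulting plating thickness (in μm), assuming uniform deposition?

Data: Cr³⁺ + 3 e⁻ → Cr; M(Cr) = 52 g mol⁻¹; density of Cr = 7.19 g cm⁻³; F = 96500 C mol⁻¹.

Q = I·t = 4.280 × 948.00 = 4057 C; n(e⁻) = 0.04205 mol.
n(Cr) = n(e⁻)/3 = 0.01402 mol, so m = 0.01402 × 52 = 0.7288 g.
Volume = m/ρ = 0.7288 / 7.19 = 0.1014 cm³.
Thickness = V/A = 0.1014 / 100 = 0.00101 cm = 10.1 μm.

10.1 μm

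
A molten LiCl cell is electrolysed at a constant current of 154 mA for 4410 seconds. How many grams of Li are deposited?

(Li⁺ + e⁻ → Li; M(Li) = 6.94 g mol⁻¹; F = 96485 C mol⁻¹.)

0.0488 g

Q = I·t = 0.1540 A × 4410.0 s = 679.1 C.
n(e⁻) = Q/F = 679.1 / 96485 = 0.007039 mol.
Li⁺ + e⁻ → Li, so n(Li) = n(e⁻)/1 = 0.007039 mol.
m = n·M = 0.007039 × 6.94 = 0.0488 g.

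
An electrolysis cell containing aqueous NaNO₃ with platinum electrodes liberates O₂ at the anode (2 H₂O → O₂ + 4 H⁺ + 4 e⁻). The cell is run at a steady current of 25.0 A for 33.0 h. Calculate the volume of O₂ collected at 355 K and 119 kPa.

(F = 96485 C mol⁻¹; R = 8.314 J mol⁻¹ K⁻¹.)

Q = I·t = 25.00 A × 118800 s = 2970000 C.
n(e⁻) = Q/F = 2970000 / 96485 = 30.78 mol.
4 electrons are transferred per O₂ molecule, so n(O₂) = 30.78 / 4 = 7.695 mol.
V = nRT/P = (7.695 × 8.314 × 355) / (119 × 10³ Pa) = 0.191 m³ = 191 L.

191 L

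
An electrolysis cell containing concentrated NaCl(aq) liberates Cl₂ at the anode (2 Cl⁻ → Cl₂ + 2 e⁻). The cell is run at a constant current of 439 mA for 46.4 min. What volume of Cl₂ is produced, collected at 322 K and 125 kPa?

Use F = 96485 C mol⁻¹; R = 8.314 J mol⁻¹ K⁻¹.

0.136 L

Q = I·t = 0.4390 A × 2784.0 s = 1222 C.
n(e⁻) = Q/F = 1222 / 96485 = 0.01267 mol.
2 electrons are transferred per Cl₂ molecule, so n(Cl₂) = 0.01267 / 2 = 0.006334 mol.
V = nRT/P = (0.006334 × 8.314 × 322) / (125 × 10³ Pa) = 1.36 × 10⁻⁴ m³ = 0.136 L.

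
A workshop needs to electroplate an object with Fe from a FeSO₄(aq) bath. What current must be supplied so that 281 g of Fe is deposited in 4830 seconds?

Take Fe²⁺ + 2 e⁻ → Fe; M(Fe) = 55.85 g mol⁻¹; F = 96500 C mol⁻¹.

201 A

n(Fe) = 281 / 55.85 = 5.031 mol.
n(e⁻) = 2 × 5.031 = 10.06 mol.
Q = n(e⁻)·F = 10.06 × 96500 = 971000 C.
I = Q/t = 971000 / 4830.0 s = 201 A.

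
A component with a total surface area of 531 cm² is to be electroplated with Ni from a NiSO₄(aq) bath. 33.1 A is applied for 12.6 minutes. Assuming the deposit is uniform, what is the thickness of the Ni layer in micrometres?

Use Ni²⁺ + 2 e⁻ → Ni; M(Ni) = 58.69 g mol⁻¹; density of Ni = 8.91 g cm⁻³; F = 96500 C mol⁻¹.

Q = I·t = 33.10 × 756.00 = 25020 C; n(e⁻) = 0.2593 mol.
n(Ni) = n(e⁻)/2 = 0.1297 mol, so m = 0.1297 × 58.69 = 7.610 g.
Volume = m/ρ = 7.610 / 8.91 = 0.8540 cm³.
Thickness = V/A = 0.8540 / 531 = 0.00161 cm = 16.1 μm.

16.1 μm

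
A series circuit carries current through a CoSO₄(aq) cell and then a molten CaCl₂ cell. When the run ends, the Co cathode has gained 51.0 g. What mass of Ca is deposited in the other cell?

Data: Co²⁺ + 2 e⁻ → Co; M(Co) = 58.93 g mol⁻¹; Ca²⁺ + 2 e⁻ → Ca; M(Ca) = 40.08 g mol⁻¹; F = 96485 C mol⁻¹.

n(Co) = 51.0 / 58.93 = 0.8654 mol.
Since Co²⁺ + 2 e⁻ → Co, n(e⁻) passed = 2 × 0.8654 = 1.731 mol.
Cells in series carry the same charge, so the same 1.731 mol of electrons passes through cell 2.
Ca²⁺ + 2 e⁻ → Ca, so n(Ca) = 1.731 / 2 = 0.8654 mol.
m(Ca) = 0.8654 × 40.08 = 34.7 g.

34.7 g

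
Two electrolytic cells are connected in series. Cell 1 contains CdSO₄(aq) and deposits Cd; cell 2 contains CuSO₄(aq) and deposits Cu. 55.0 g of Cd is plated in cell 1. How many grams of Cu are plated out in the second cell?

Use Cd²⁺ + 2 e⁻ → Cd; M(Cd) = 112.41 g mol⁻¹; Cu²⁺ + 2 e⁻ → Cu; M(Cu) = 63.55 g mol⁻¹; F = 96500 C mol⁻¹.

31.1 g

n(Cd) = 55.0 / 112.41 = 0.4893 mol.
Since Cd²⁺ + 2 e⁻ → Cd, n(e⁻) passed = 2 × 0.4893 = 0.9786 mol.
Cells in series carry the same charge, so the same 0.9786 mol of electrons passes through cell 2.
Cu²⁺ + 2 e⁻ → Cu, so n(Cu) = 0.9786 / 2 = 0.4893 mol.
m(Cu) = 0.4893 × 63.55 = 31.1 g.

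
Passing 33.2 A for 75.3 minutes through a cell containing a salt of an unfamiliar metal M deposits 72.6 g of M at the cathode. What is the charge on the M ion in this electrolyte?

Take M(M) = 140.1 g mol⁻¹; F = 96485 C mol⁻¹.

Q = I·t = 33.20 A × 4518.0 s = 150000 C, so n(e⁻) = 150000/96485 = 1.555 mol.
n(M) deposited = 72.6 / 140.1 = 0.5182 mol.
Electrons per atom = n(e⁻)/n(M) = 1.555 / 0.5182 = 3.00 ≈ 3, so the ion is M³⁺.

+3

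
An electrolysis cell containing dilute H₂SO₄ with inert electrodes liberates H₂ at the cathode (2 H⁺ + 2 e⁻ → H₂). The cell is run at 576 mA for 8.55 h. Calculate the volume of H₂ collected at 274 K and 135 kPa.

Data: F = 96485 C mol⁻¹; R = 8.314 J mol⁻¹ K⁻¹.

1.55 L

Q = I·t = 0.5760 A × 30780 s = 17730 C.
n(e⁻) = Q/F = 17730 / 96485 = 0.1838 mol.
2 electrons are transferred per H₂ molecule, so n(H₂) = 0.1838 / 2 = 0.09188 mol.
V = nRT/P = (0.09188 × 8.314 × 274) / (135 × 10³ Pa) = 0.00155 m³ = 1.55 L.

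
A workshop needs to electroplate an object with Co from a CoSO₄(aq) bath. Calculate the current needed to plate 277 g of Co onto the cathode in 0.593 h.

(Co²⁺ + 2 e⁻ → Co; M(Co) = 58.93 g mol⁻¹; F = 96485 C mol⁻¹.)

n(Co) = 277 / 58.93 = 4.700 mol.
n(e⁻) = 2 × 4.700 = 9.401 mol.
Q = n(e⁻)·F = 9.401 × 96485 = 907100 C.
I = Q/t = 907100 / 2134.8 s = 425 A.

425 A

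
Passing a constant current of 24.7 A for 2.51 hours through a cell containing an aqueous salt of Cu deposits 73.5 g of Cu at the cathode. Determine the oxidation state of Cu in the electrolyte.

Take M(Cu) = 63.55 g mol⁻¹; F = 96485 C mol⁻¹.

+2

Q = I·t = 24.70 A × 9036.0 s = 223200 C, so n(e⁻) = 223200/96485 = 2.313 mol.
n(Cu) deposited = 73.5 / 63.55 = 1.157 mol.
Electrons per atom = n(e⁻)/n(Cu) = 2.313 / 1.157 = 2.00 ≈ 2, so the ion is Cu²⁺.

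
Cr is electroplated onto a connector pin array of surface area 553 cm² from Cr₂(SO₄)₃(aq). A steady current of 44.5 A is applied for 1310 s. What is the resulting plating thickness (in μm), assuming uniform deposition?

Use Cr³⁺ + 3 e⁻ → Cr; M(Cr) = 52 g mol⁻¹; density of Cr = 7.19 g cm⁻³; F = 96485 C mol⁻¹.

Q = I·t = 44.50 × 1310.0 = 58300 C; n(e⁻) = 0.6042 mol.
n(Cr) = n(e⁻)/3 = 0.2014 mol, so m = 0.2014 × 52 = 10.47 g.
Volume = m/ρ = 10.47 / 7.19 = 1.457 cm³.
Thickness = V/A = 1.457 / 553 = 0.00263 cm = 26.3 μm.

26.3 μm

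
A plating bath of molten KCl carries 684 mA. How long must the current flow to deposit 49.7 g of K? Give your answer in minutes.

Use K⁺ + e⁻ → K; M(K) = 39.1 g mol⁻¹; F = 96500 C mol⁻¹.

2990 min

n(K) = m/M = 49.7 / 39.1 = 1.271 mol.
Each K atom requires 1 electron, so n(e⁻) = 1 × 1.271 = 1.271 mol.
Q = n(e⁻)·F = 1.271 × 96500 = 122700 C.
t = Q/I = 122700 / 0.6840 A = 179300 s = 2990 min.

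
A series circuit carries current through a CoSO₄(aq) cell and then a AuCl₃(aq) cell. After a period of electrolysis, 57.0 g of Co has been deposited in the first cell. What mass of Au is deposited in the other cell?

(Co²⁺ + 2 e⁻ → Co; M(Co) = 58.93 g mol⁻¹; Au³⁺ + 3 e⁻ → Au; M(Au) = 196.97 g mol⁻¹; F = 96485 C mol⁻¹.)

n(Co) = 57.0 / 58.93 = 0.9672 mol.
Since Co²⁺ + 2 e⁻ → Co, n(e⁻) passed = 2 × 0.9672 = 1.934 mol.
Cells in series carry the same charge, so the same 1.934 mol of electrons passes through cell 2.
Au³⁺ + 3 e⁻ → Au, so n(Au) = 1.934 / 3 = 0.6448 mol.
m(Au) = 0.6448 × 196.97 = 127 g.

127 g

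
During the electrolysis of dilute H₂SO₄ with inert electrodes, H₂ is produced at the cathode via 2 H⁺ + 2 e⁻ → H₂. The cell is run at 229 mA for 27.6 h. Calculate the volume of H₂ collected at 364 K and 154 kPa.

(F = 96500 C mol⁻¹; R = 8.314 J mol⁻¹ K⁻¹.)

Q = I·t = 0.2290 A × 99360 s = 22750 C.
n(e⁻) = Q/F = 22750 / 96500 = 0.2358 mol.
2 electrons are transferred per H₂ molecule, so n(H₂) = 0.2358 / 2 = 0.1179 mol.
V = nRT/P = (0.1179 × 8.314 × 364) / (154 × 10³ Pa) = 0.00232 m³ = 2.32 L.

2.32 L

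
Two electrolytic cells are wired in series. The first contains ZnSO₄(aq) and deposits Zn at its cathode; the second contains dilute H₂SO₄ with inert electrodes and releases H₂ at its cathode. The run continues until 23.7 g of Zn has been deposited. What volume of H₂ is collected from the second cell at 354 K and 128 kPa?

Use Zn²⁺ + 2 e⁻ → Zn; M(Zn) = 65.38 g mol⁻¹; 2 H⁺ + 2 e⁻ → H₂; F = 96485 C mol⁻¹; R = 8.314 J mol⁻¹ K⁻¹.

n(Zn) = 23.7 / 65.38 = 0.3625 mol, so n(e⁻) = 2 × 0.3625 = 0.7250 mol.
The cells are in series, so the same 0.7250 mol of electrons passes through the second cell.
2 H⁺ + 2 e⁻ → H₂ — 2 mol e⁻ per mol H₂, so n(H₂) = 0.7250/2 = 0.3625 mol.
V = nRT/P = (0.3625 × 8.314 × 354) / (128 × 10³) = 0.00834 m³ = 8.34 L.

8.34 L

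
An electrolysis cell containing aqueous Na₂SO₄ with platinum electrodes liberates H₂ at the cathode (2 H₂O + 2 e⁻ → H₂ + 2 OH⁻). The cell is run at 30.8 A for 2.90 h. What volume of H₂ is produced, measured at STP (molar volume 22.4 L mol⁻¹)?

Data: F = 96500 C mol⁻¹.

37.3 L

Q = I·t = 30.80 A × 10440 s = 321600 C.
n(e⁻) = Q/F = 321600 / 96500 = 3.332 mol.
2 electrons are transferred per H₂ molecule, so n(H₂) = 3.332 / 2 = 1.666 mol.
V = n × V_m = 1.666 × 22.4 = 37.3 L.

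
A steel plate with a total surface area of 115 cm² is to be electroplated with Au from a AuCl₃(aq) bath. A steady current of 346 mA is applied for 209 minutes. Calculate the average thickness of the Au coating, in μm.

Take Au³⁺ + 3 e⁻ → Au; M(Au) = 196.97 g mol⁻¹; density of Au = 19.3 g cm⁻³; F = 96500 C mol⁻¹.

Q = I·t = 0.3460 × 12540 = 4339 C; n(e⁻) = 0.04496 mol.
n(Au) = n(e⁻)/3 = 0.01499 mol, so m = 0.01499 × 196.97 = 2.952 g.
Volume = m/ρ = 2.952 / 19.3 = 0.1530 cm³.
Thickness = V/A = 0.1530 / 115 = 0.00133 cm = 13.3 μm.

13.3 μm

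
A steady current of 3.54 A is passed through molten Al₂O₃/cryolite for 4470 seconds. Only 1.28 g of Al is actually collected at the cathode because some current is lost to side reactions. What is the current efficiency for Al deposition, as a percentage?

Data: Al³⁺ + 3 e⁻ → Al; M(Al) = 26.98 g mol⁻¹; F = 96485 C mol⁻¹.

86.8 %

Q = I·t = 3.540 × 4470.0 = 15820 C; n(e⁻) = 15820/96485 = 0.1640 mol.
Theoretical n(Al) = n(e⁻)/3 = 0.05467 mol, i.e. m_theo = 0.05467 × 26.98 = 1.475 g.
Efficiency = m_actual / m_theo = 1.28 / 1.475 = 86.8 %.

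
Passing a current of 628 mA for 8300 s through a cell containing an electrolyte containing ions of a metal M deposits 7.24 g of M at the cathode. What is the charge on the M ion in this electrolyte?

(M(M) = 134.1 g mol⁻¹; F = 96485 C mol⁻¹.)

+1

Q = I·t = 0.6280 A × 8300.0 s = 5212 C, so n(e⁻) = 5212/96485 = 0.05402 mol.
n(M) deposited = 7.24 / 134.1 = 0.05399 mol.
Electrons per atom = n(e⁻)/n(M) = 0.05402 / 0.05399 = 1.00 ≈ 1, so the ion is M⁺.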